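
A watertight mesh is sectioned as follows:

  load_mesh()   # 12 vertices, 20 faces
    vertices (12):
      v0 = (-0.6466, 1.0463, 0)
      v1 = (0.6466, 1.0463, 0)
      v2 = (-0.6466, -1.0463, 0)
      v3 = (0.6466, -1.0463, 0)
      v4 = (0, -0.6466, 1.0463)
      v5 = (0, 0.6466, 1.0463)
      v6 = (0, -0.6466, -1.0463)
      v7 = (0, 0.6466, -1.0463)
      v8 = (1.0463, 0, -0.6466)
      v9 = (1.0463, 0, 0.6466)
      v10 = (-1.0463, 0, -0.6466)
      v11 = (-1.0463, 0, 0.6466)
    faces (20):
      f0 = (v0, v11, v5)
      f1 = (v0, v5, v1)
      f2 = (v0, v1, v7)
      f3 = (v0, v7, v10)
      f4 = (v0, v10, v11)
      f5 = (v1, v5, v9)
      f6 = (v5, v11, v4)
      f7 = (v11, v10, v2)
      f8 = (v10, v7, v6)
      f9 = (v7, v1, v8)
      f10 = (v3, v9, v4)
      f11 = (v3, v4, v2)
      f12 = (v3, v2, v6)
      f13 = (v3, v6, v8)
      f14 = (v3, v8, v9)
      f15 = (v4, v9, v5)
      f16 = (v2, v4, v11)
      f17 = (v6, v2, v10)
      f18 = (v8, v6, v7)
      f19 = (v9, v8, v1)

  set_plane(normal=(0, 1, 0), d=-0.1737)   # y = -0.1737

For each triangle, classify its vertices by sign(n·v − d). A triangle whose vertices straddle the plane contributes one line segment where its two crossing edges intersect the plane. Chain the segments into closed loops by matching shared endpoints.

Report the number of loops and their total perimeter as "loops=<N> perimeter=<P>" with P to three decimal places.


Straddling triangles (10 of 20):
  (v5,v11,v4) [++-] → (-0.765226, -0.1737, 0.753974)–(0, -0.1737, 1.0463)  len=0.8192
  (v11,v10,v2) [++-] → (-0.979944, -0.1737, -0.539256)–(-0.979944, -0.1737, 0.539256)  len=1.0785
  (v10,v7,v6) [++-] → (0, -0.1737, -1.0463)–(-0.765226, -0.1737, -0.753974)  len=0.8192
  (v3,v9,v4) [-+-] → (0.979944, -0.1737, 0.539256)–(0.765226, -0.1737, 0.753974)  len=0.3037
  (v3,v6,v8) [--+] → (0.765226, -0.1737, -0.753974)–(0.979944, -0.1737, -0.539256)  len=0.3037
  (v3,v8,v9) [-++] → (0.979944, -0.1737, -0.539256)–(0.979944, -0.1737, 0.539256)  len=1.0785
  (v4,v9,v5) [-++] → (0.765226, -0.1737, 0.753974)–(0, -0.1737, 1.0463)  len=0.8192
  (v2,v4,v11) [--+] → (-0.765226, -0.1737, 0.753974)–(-0.979944, -0.1737, 0.539256)  len=0.3037
  (v6,v2,v10) [--+] → (-0.979944, -0.1737, -0.539256)–(-0.765226, -0.1737, -0.753974)  len=0.3037
  (v8,v6,v7) [+-+] → (0.765226, -0.1737, -0.753974)–(0, -0.1737, -1.0463)  len=0.8192

Chained into 1 loop(s):
  loop 1: 10 segments, perimeter = 6.6483
Total perimeter = 6.648

loops=1 perimeter=6.648


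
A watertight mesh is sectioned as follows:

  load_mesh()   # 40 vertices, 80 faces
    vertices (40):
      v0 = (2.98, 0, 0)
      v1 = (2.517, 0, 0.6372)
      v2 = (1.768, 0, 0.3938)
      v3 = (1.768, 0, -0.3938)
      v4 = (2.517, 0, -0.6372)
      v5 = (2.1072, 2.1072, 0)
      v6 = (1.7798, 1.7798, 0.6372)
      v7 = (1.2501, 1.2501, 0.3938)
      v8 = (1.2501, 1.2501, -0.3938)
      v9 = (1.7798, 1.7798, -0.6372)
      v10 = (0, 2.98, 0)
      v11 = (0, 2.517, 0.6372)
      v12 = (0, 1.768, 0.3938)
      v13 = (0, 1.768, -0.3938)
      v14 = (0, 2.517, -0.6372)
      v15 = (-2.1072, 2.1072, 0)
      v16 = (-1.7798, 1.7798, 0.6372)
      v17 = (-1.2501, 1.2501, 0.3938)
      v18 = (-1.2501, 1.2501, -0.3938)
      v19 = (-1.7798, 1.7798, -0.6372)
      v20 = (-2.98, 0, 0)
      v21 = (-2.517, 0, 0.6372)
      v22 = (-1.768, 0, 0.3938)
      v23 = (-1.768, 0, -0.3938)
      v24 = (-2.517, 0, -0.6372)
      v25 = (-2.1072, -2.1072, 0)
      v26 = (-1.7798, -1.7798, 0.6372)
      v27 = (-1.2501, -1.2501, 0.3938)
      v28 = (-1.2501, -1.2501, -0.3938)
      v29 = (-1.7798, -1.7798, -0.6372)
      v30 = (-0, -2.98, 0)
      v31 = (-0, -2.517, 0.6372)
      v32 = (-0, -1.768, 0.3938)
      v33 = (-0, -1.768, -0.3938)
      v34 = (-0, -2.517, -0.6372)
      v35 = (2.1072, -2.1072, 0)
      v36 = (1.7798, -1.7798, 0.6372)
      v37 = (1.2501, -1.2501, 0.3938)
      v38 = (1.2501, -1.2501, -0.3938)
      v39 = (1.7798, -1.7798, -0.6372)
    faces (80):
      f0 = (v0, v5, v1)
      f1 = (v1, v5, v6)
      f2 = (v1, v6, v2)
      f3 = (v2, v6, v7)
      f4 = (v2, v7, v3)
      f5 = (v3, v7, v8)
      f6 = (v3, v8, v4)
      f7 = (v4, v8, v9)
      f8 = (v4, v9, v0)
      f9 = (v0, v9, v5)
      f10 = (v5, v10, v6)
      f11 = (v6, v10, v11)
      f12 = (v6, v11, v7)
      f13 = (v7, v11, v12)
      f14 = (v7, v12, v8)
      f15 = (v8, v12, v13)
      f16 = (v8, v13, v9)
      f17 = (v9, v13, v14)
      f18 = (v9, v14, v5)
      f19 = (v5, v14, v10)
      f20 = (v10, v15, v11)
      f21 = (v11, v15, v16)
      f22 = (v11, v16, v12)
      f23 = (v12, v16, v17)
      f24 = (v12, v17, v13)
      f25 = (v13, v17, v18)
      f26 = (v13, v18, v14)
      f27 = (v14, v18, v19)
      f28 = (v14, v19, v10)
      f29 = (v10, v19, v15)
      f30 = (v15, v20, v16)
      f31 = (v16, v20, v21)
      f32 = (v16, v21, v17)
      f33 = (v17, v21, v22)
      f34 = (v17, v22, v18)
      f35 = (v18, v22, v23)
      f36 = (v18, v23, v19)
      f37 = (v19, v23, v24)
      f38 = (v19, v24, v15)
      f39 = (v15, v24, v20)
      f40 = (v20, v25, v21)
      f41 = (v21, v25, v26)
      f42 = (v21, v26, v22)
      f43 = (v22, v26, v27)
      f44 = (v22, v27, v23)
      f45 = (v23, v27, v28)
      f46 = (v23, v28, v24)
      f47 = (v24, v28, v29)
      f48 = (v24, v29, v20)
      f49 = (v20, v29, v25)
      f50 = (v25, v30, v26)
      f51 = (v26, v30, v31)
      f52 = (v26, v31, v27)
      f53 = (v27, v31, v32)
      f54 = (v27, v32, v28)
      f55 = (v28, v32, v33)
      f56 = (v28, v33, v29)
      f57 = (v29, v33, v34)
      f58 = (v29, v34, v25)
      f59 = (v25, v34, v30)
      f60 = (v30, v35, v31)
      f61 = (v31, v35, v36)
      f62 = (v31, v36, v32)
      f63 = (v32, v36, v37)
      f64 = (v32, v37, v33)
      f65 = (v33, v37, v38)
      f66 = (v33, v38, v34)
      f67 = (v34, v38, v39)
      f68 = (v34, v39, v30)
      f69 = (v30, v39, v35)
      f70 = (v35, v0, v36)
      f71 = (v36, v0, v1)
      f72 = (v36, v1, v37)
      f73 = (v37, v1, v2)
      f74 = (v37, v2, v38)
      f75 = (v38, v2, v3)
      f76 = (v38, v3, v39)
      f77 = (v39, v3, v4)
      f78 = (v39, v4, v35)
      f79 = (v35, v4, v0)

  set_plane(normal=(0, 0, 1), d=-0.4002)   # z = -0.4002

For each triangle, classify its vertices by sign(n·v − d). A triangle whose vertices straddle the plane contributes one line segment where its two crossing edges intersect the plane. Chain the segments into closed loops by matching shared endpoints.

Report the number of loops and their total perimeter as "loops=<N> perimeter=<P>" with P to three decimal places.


loops=2 perimeter=27.412

Straddling triangles (32 of 80):
  (v3,v8,v4) [++-] → (1.28341, 1.21723, -0.4002)–(1.78769, 0, -0.4002)  len=1.3176
  (v4,v8,v9) [-+-] → (1.28341, 1.21723, -0.4002)–(1.26403, 1.26403, -0.4002)  len=0.0507
  (v4,v9,v0) [--+] → (2.2262, 1.11782, -0.4002)–(2.68921, 0, -0.4002)  len=1.2099
  (v0,v9,v5) [+-+] → (2.2262, 1.11782, -0.4002)–(1.90157, 1.90157, -0.4002)  len=0.8483
  (v8,v13,v9) [++-] → (0.0467984, 1.76831, -0.4002)–(1.26403, 1.26403, -0.4002)  len=1.3176
  (v9,v13,v14) [-+-] → (0.0467984, 1.76831, -0.4002)–(0, 1.78769, -0.4002)  len=0.0507
  (v9,v14,v5) [--+] → (0.783751, 2.36458, -0.4002)–(1.90157, 1.90157, -0.4002)  len=1.2099
  (v5,v14,v10) [+-+] → (0.783751, 2.36458, -0.4002)–(0, 2.68921, -0.4002)  len=0.8483
  (v13,v18,v14) [++-] → (-1.21723, 1.28341, -0.4002)–(0, 1.78769, -0.4002)  len=1.3176
  (v14,v18,v19) [-+-] → (-1.21723, 1.28341, -0.4002)–(-1.26403, 1.26403, -0.4002)  len=0.0507
  (v14,v19,v10) [--+] → (-1.11782, 2.2262, -0.4002)–(0, 2.68921, -0.4002)  len=1.2099
  (v10,v19,v15) [+-+] → (-1.11782, 2.2262, -0.4002)–(-1.90157, 1.90157, -0.4002)  len=0.8483
  (v18,v23,v19) [++-] → (-1.76831, 0.0467984, -0.4002)–(-1.26403, 1.26403, -0.4002)  len=1.3176
  (v19,v23,v24) [-+-] → (-1.76831, 0.0467984, -0.4002)–(-1.78769, 0, -0.4002)  len=0.0507
  (v19,v24,v15) [--+] → (-2.36458, 0.783751, -0.4002)–(-1.90157, 1.90157, -0.4002)  len=1.2099
  (v15,v24,v20) [+-+] → (-2.36458, 0.783751, -0.4002)–(-2.68921, 0, -0.4002)  len=0.8483
  (v23,v28,v24) [++-] → (-1.28341, -1.21723, -0.4002)–(-1.78769, 0, -0.4002)  len=1.3176
  (v24,v28,v29) [-+-] → (-1.28341, -1.21723, -0.4002)–(-1.26403, -1.26403, -0.4002)  len=0.0507
  (v24,v29,v20) [--+] → (-2.2262, -1.11782, -0.4002)–(-2.68921, 0, -0.4002)  len=1.2099
  (v20,v29,v25) [+-+] → (-2.2262, -1.11782, -0.4002)–(-1.90157, -1.90157, -0.4002)  len=0.8483
  (v28,v33,v29) [++-] → (-0.0467984, -1.76831, -0.4002)–(-1.26403, -1.26403, -0.4002)  len=1.3176
  (v29,v33,v34) [-+-] → (-0.0467984, -1.76831, -0.4002)–(0, -1.78769, -0.4002)  len=0.0507
  (v29,v34,v25) [--+] → (-0.783751, -2.36458, -0.4002)–(-1.90157, -1.90157, -0.4002)  len=1.2099
  (v25,v34,v30) [+-+] → (-0.783751, -2.36458, -0.4002)–(0, -2.68921, -0.4002)  len=0.8483
  (v33,v38,v34) [++-] → (1.21723, -1.28341, -0.4002)–(0, -1.78769, -0.4002)  len=1.3176
  (v34,v38,v39) [-+-] → (1.21723, -1.28341, -0.4002)–(1.26403, -1.26403, -0.4002)  len=0.0507
  (v34,v39,v30) [--+] → (1.11782, -2.2262, -0.4002)–(0, -2.68921, -0.4002)  len=1.2099
  (v30,v39,v35) [+-+] → (1.11782, -2.2262, -0.4002)–(1.90157, -1.90157, -0.4002)  len=0.8483
  (v38,v3,v39) [++-] → (1.76831, -0.0467984, -0.4002)–(1.26403, -1.26403, -0.4002)  len=1.3176
  (v39,v3,v4) [-+-] → (1.76831, -0.0467984, -0.4002)–(1.78769, 0, -0.4002)  len=0.0507
  (v39,v4,v35) [--+] → (2.36458, -0.783751, -0.4002)–(1.90157, -1.90157, -0.4002)  len=1.2099
  (v35,v4,v0) [+-+] → (2.36458, -0.783751, -0.4002)–(2.68921, 0, -0.4002)  len=0.8483

Chained into 2 loop(s):
  loop 1: 16 segments, perimeter = 10.9457
  loop 2: 16 segments, perimeter = 16.4659
Total perimeter = 27.412


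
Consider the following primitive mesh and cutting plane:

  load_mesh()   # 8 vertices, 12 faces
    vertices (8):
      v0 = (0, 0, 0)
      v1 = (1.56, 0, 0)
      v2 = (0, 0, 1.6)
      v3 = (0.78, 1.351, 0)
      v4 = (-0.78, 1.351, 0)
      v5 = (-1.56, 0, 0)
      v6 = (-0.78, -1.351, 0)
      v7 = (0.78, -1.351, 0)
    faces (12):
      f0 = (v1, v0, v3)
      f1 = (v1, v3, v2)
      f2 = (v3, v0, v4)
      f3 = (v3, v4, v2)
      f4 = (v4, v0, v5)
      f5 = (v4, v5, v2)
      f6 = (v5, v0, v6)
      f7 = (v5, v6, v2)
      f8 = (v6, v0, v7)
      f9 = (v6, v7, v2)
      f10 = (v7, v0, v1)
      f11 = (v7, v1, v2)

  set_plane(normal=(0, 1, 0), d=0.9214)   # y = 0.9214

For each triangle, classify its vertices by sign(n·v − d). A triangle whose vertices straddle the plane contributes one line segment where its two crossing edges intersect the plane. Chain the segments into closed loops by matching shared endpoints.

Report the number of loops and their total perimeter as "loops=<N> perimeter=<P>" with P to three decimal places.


loops=1 perimeter=4.541

Straddling triangles (6 of 12):
  (v1,v0,v3) [--+] → (0.53197, 0.9214, 0)–(1.02803, 0.9214, 0)  len=0.4961
  (v1,v3,v2) [-+-] → (1.02803, 0.9214, 0)–(0.53197, 0.9214, 0.508779)  len=0.7106
  (v3,v0,v4) [+-+] → (0.53197, 0.9214, 0)–(-0.53197, 0.9214, 0)  len=1.0639
  (v3,v4,v2) [++-] → (-0.53197, 0.9214, 0.508779)–(0.53197, 0.9214, 0.508779)  len=1.0639
  (v4,v0,v5) [+--] → (-0.53197, 0.9214, 0)–(-1.02803, 0.9214, 0)  len=0.4961
  (v4,v5,v2) [+--] → (-1.02803, 0.9214, 0)–(-0.53197, 0.9214, 0.508779)  len=0.7106

Chained into 1 loop(s):
  loop 1: 6 segments, perimeter = 4.5412
Total perimeter = 4.541


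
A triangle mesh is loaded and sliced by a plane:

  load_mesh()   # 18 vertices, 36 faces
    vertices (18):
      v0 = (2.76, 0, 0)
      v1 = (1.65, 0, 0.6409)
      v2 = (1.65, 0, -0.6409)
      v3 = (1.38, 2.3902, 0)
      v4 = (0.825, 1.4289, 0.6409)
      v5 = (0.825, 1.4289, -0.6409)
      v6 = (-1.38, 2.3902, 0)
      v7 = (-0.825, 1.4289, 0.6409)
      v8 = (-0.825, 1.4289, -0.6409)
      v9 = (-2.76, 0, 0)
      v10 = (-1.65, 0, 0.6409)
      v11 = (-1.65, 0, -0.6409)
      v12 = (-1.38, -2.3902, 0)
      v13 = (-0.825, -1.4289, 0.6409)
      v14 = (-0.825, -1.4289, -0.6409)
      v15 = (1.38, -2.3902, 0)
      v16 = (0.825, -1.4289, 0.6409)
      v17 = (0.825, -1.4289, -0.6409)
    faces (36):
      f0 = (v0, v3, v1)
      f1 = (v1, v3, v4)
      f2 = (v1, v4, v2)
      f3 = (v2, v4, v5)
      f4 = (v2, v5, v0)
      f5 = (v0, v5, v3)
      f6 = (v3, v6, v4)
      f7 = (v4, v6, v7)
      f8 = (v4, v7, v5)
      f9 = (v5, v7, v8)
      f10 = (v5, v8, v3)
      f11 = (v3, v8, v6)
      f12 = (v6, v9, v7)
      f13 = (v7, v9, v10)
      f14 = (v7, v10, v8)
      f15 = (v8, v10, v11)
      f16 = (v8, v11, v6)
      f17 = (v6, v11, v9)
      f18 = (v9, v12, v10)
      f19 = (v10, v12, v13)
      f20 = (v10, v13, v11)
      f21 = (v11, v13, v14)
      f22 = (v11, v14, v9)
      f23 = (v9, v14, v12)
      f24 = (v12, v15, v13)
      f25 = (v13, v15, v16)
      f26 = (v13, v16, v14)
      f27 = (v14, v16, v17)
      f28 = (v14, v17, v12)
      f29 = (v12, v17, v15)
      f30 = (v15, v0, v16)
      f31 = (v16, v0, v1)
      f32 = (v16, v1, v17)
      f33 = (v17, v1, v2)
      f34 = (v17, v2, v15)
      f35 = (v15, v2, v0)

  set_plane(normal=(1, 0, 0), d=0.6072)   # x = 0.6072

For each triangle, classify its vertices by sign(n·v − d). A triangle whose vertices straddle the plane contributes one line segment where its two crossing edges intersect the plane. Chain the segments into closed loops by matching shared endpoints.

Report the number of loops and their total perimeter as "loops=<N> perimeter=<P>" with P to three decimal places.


Straddling triangles (12 of 36):
  (v3,v6,v4) [+-+] → (0.6072, 2.3902, 0)–(0.6072, 1.52385, 0.577595)  len=1.0412
  (v4,v6,v7) [+--] → (0.6072, 1.52385, 0.577595)–(0.6072, 1.4289, 0.6409)  len=0.1141
  (v4,v7,v5) [+-+] → (0.6072, 1.4289, 0.6409)–(0.6072, 1.4289, -0.471702)  len=1.1126
  (v5,v7,v8) [+--] → (0.6072, 1.4289, -0.471702)–(0.6072, 1.4289, -0.6409)  len=0.1692
  (v5,v8,v3) [+-+] → (0.6072, 1.4289, -0.6409)–(0.6072, 2.05329, -0.22462)  len=0.7504
  (v3,v8,v6) [+--] → (0.6072, 2.05329, -0.22462)–(0.6072, 2.3902, 0)  len=0.4049
  (v12,v15,v13) [-+-] → (0.6072, -2.3902, 0)–(0.6072, -2.05329, 0.22462)  len=0.4049
  (v13,v15,v16) [-++] → (0.6072, -2.05329, 0.22462)–(0.6072, -1.4289, 0.6409)  len=0.7504
  (v13,v16,v14) [-+-] → (0.6072, -1.4289, 0.6409)–(0.6072, -1.4289, 0.471702)  len=0.1692
  (v14,v16,v17) [-++] → (0.6072, -1.4289, 0.471702)–(0.6072, -1.4289, -0.6409)  len=1.1126
  (v14,v17,v12) [-+-] → (0.6072, -1.4289, -0.6409)–(0.6072, -1.52385, -0.577595)  len=0.1141
  (v12,v17,v15) [-++] → (0.6072, -1.52385, -0.577595)–(0.6072, -2.3902, 0)  len=1.0412

Chained into 2 loop(s):
  loop 1: 6 segments, perimeter = 3.5925
  loop 2: 6 segments, perimeter = 3.5925
Total perimeter = 7.185

loops=2 perimeter=7.185


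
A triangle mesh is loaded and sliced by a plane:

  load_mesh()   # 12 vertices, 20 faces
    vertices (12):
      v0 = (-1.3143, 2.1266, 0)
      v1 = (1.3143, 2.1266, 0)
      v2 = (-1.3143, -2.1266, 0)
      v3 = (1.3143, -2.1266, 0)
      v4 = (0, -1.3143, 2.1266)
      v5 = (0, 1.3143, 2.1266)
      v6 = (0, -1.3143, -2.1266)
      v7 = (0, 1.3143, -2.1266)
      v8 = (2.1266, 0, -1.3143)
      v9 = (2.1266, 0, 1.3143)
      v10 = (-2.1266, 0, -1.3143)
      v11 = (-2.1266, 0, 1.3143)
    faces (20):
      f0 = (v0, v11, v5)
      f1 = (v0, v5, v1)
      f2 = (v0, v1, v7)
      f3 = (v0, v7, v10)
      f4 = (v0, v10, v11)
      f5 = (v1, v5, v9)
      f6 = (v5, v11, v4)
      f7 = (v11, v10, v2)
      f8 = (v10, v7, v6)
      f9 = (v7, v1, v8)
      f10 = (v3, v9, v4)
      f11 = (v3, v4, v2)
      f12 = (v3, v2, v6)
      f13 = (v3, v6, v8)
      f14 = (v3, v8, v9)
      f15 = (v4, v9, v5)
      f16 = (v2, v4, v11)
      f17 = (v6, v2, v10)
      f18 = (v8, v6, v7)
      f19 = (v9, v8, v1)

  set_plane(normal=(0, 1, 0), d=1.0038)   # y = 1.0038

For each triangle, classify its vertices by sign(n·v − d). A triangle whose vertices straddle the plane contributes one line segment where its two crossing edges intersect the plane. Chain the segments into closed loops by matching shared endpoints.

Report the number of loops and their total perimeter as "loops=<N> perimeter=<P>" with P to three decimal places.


Straddling triangles (10 of 20):
  (v0,v11,v5) [+-+] → (-1.74318, 1.0038, 0.693923)–(-0.502404, 1.0038, 1.9347)  len=1.7547
  (v0,v7,v10) [++-] → (-0.502404, 1.0038, -1.9347)–(-1.74318, 1.0038, -0.693923)  len=1.7547
  (v0,v10,v11) [+--] → (-1.74318, 1.0038, -0.693923)–(-1.74318, 1.0038, 0.693923)  len=1.3878
  (v1,v5,v9) [++-] → (0.502404, 1.0038, 1.9347)–(1.74318, 1.0038, 0.693923)  len=1.7547
  (v5,v11,v4) [+--] → (-0.502404, 1.0038, 1.9347)–(0, 1.0038, 2.1266)  len=0.5378
  (v10,v7,v6) [-+-] → (-0.502404, 1.0038, -1.9347)–(0, 1.0038, -2.1266)  len=0.5378
  (v7,v1,v8) [++-] → (1.74318, 1.0038, -0.693923)–(0.502404, 1.0038, -1.9347)  len=1.7547
  (v4,v9,v5) [--+] → (0.502404, 1.0038, 1.9347)–(0, 1.0038, 2.1266)  len=0.5378
  (v8,v6,v7) [--+] → (0, 1.0038, -2.1266)–(0.502404, 1.0038, -1.9347)  len=0.5378
  (v9,v8,v1) [--+] → (1.74318, 1.0038, -0.693923)–(1.74318, 1.0038, 0.693923)  len=1.3878

Chained into 1 loop(s):
  loop 1: 10 segments, perimeter = 11.9458
Total perimeter = 11.946

loops=1 perimeter=11.946


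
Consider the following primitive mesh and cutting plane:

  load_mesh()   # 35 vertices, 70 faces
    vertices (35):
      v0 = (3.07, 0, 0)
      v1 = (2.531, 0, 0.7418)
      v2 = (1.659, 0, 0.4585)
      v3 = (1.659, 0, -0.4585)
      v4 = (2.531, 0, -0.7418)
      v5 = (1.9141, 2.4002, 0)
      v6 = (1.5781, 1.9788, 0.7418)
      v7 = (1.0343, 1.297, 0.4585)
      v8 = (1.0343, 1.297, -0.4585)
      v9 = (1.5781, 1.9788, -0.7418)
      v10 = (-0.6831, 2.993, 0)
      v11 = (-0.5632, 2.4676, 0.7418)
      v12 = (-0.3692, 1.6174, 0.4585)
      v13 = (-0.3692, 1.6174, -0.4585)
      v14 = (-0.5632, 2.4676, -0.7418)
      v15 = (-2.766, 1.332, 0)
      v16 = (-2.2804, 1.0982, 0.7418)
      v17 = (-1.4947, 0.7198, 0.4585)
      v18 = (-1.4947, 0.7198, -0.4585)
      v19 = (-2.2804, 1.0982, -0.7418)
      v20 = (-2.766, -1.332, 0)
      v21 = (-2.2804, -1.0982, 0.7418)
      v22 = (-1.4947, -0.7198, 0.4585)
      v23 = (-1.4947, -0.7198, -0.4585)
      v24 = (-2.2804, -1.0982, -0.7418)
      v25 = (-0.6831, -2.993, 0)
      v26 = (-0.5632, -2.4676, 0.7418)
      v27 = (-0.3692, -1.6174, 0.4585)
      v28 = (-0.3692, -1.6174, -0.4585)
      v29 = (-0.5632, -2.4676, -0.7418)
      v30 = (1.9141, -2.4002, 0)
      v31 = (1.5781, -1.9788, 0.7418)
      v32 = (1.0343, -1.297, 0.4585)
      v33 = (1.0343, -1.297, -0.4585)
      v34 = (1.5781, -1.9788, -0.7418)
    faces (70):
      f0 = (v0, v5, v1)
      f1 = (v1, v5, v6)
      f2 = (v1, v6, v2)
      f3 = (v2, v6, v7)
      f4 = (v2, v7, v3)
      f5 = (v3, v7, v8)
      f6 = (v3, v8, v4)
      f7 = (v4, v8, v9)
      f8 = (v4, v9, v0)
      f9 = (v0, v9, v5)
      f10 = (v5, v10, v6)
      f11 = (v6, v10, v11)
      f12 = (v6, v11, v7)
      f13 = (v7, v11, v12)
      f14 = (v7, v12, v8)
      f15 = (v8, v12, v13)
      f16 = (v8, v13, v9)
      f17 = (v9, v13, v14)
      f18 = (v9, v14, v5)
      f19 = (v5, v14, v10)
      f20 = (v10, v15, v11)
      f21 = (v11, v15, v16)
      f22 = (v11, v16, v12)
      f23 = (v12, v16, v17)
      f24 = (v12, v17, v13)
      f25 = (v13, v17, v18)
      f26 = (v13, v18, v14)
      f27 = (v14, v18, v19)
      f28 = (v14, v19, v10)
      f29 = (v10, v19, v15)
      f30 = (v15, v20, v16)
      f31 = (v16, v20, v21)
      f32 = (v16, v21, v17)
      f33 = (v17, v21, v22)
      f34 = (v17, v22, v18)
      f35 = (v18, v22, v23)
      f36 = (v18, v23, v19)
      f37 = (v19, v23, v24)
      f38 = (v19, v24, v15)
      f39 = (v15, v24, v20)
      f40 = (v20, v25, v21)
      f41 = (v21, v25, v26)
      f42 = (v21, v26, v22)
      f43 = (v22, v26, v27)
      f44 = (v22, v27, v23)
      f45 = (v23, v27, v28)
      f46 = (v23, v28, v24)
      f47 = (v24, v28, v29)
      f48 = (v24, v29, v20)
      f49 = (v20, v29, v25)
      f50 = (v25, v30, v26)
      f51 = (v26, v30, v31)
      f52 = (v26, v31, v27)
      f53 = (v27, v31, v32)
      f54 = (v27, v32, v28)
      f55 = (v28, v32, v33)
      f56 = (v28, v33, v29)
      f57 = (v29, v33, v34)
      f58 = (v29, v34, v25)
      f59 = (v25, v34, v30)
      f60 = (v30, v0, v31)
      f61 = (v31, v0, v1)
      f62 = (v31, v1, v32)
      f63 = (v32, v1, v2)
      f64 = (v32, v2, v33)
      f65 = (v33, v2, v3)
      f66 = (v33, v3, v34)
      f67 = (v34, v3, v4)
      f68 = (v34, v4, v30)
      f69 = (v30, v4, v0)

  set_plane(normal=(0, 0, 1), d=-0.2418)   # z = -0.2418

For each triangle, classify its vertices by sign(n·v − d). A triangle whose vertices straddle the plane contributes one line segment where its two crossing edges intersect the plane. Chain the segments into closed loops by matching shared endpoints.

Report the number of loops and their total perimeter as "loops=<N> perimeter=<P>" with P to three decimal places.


Straddling triangles (28 of 70):
  (v2,v7,v3) [++-] → (1.51137, 0.306499, -0.2418)–(1.659, 0, -0.2418)  len=0.3402
  (v3,v7,v8) [-+-] → (1.51137, 0.306499, -0.2418)–(1.0343, 1.297, -0.2418)  len=1.0994
  (v4,v9,v0) [--+] → (2.58369, 0.645017, -0.2418)–(2.89431, 0, -0.2418)  len=0.7159
  (v0,v9,v5) [+-+] → (2.58369, 0.645017, -0.2418)–(1.80458, 2.26284, -0.2418)  len=1.7957
  (v7,v12,v8) [++-] → (0.702633, 1.37272, -0.2418)–(1.0343, 1.297, -0.2418)  len=0.3402
  (v8,v12,v13) [-+-] → (0.702633, 1.37272, -0.2418)–(-0.3692, 1.6174, -0.2418)  len=1.0994
  (v9,v14,v5) [--+] → (1.10659, 2.42217, -0.2418)–(1.80458, 2.26284, -0.2418)  len=0.7159
  (v5,v14,v10) [+-+] → (1.10659, 2.42217, -0.2418)–(-0.644017, 2.82174, -0.2418)  len=1.7956
  (v12,v17,v13) [++-] → (-0.635171, 1.40528, -0.2418)–(-0.3692, 1.6174, -0.2418)  len=0.3402
  (v13,v17,v18) [-+-] → (-0.635171, 1.40528, -0.2418)–(-1.4947, 0.7198, -0.2418)  len=1.0994
  (v14,v19,v10) [--+] → (-1.20376, 2.37536, -0.2418)–(-0.644017, 2.82174, -0.2418)  len=0.7159
  (v10,v19,v15) [+-+] → (-1.20376, 2.37536, -0.2418)–(-2.60771, 1.25579, -0.2418)  len=1.7957
  (v17,v22,v18) [++-] → (-1.4947, 0.379602, -0.2418)–(-1.4947, 0.7198, -0.2418)  len=0.3402
  (v18,v22,v23) [-+-] → (-1.4947, 0.379602, -0.2418)–(-1.4947, -0.7198, -0.2418)  len=1.0994
  (v19,v24,v15) [--+] → (-2.60771, 0.539843, -0.2418)–(-2.60771, 1.25579, -0.2418)  len=0.7159
  (v15,v24,v20) [+-+] → (-2.60771, 0.539843, -0.2418)–(-2.60771, -1.25579, -0.2418)  len=1.7956
  (v22,v27,v23) [++-] → (-1.22873, -0.931916, -0.2418)–(-1.4947, -0.7198, -0.2418)  len=0.3402
  (v23,v27,v28) [-+-] → (-1.22873, -0.931916, -0.2418)–(-0.3692, -1.6174, -0.2418)  len=1.0994
  (v24,v29,v20) [--+] → (-2.04797, -1.70216, -0.2418)–(-2.60771, -1.25579, -0.2418)  len=0.7159
  (v20,v29,v25) [+-+] → (-2.04797, -1.70216, -0.2418)–(-0.644017, -2.82174, -0.2418)  len=1.7957
  (v27,v32,v28) [++-] → (-0.0375332, -1.54168, -0.2418)–(-0.3692, -1.6174, -0.2418)  len=0.3402
  (v28,v32,v33) [-+-] → (-0.0375332, -1.54168, -0.2418)–(1.0343, -1.297, -0.2418)  len=1.0994
  (v29,v34,v25) [--+] → (0.0539695, -2.66241, -0.2418)–(-0.644017, -2.82174, -0.2418)  len=0.7159
  (v25,v34,v30) [+-+] → (0.0539695, -2.66241, -0.2418)–(1.80458, -2.26284, -0.2418)  len=1.7956
  (v32,v2,v33) [++-] → (1.18193, -0.990501, -0.2418)–(1.0343, -1.297, -0.2418)  len=0.3402
  (v33,v2,v3) [-+-] → (1.18193, -0.990501, -0.2418)–(1.659, 0, -0.2418)  len=1.0994
  (v34,v4,v30) [--+] → (2.11519, -1.61782, -0.2418)–(1.80458, -2.26284, -0.2418)  len=0.7159
  (v30,v4,v0) [+-+] → (2.11519, -1.61782, -0.2418)–(2.89431, 0, -0.2418)  len=1.7957

Chained into 2 loop(s):
  loop 1: 14 segments, perimeter = 10.0772
  loop 2: 14 segments, perimeter = 17.5811
Total perimeter = 27.658

loops=2 perimeter=27.658


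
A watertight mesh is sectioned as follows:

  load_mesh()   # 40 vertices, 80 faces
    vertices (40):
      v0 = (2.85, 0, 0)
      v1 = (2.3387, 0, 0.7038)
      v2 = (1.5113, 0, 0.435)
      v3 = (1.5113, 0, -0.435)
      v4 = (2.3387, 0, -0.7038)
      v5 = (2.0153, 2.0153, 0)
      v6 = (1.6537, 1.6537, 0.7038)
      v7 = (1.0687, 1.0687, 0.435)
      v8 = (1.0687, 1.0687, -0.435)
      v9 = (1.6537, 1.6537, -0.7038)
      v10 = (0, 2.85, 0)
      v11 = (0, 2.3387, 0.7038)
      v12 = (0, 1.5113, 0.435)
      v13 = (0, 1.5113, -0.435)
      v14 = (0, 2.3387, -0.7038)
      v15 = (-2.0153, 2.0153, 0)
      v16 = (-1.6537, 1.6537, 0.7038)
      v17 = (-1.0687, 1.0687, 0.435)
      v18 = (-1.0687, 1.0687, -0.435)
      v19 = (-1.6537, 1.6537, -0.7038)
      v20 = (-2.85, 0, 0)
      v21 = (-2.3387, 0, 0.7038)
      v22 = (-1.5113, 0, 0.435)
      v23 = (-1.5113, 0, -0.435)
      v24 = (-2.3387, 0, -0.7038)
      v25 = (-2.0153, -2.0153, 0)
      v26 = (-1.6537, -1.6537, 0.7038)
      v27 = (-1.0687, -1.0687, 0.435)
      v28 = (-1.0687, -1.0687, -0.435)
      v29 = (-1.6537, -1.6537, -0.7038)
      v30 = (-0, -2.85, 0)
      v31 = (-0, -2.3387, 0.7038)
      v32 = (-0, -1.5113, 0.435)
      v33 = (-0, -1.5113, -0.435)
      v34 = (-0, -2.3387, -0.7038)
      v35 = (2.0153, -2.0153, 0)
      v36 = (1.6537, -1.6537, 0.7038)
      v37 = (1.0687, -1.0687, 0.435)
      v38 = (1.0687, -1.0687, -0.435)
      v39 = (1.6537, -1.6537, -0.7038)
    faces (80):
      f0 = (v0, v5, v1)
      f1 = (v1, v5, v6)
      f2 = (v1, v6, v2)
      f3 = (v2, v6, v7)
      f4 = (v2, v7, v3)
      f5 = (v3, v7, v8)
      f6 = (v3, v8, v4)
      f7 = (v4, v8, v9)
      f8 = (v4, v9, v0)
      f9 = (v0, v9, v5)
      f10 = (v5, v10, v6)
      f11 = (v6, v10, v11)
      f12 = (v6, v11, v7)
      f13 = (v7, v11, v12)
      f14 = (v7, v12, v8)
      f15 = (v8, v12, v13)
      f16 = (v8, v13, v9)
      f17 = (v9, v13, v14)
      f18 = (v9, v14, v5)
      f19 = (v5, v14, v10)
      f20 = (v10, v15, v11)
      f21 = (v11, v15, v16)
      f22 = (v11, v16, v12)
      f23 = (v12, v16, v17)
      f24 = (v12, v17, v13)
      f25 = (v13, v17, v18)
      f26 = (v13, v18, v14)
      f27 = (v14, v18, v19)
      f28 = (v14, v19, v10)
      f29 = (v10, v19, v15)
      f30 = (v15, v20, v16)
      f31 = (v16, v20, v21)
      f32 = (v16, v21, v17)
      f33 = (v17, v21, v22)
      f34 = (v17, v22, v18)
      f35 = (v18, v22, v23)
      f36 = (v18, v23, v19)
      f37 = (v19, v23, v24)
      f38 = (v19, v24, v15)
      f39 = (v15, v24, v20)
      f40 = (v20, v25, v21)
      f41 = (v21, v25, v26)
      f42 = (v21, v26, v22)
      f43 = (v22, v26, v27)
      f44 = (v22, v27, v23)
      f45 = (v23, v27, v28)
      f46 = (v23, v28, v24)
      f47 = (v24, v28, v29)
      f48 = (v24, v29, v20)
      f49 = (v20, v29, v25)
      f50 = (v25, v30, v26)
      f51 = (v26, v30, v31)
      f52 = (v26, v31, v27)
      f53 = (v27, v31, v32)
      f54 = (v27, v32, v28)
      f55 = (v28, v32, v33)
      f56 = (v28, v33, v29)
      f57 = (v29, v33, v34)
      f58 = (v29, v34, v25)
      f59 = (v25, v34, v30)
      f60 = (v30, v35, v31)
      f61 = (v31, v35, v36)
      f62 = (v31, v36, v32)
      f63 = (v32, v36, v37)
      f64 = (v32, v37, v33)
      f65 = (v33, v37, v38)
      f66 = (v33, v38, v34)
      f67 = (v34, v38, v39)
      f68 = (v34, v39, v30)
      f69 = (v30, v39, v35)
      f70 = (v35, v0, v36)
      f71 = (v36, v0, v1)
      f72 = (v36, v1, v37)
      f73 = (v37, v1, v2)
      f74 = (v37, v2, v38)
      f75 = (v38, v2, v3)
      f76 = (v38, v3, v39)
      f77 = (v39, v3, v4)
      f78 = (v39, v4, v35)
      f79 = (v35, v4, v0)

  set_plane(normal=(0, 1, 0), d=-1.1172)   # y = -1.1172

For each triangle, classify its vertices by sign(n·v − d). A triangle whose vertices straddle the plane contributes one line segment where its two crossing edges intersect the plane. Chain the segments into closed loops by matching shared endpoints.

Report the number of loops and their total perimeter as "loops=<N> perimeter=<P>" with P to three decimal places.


Straddling triangles (24 of 80):
  (v20,v25,v21) [+-+] → (-2.38728, -1.1172, 0)–(-2.15942, -1.1172, 0.313642)  len=0.3877
  (v21,v25,v26) [+--] → (-2.15942, -1.1172, 0.313642)–(-1.87593, -1.1172, 0.7038)  len=0.4823
  (v21,v26,v22) [+-+] → (-1.87593, -1.1172, 0.7038)–(-1.6075, -1.1172, 0.616595)  len=0.2822
  (v22,v26,v27) [+-+] → (-1.6075, -1.1172, 0.616595)–(-1.1172, -1.1172, 0.457285)  len=0.5155
  (v24,v28,v29) [++-] → (-1.1172, -1.1172, -0.457285)–(-1.87593, -1.1172, -0.7038)  len=0.7978
  (v24,v29,v20) [+-+] → (-1.87593, -1.1172, -0.7038)–(-2.04181, -1.1172, -0.47547)  len=0.2822
  (v20,v29,v25) [+--] → (-2.04181, -1.1172, -0.47547)–(-2.38728, -1.1172, 0)  len=0.5877
  (v26,v31,v27) [--+] → (-1.02789, -1.1172, 0.445265)–(-1.1172, -1.1172, 0.457285)  len=0.0901
  (v27,v31,v32) [+--] → (-1.02789, -1.1172, 0.445265)–(-0.951592, -1.1172, 0.435)  len=0.0770
  (v27,v32,v28) [+-+] → (-0.951592, -1.1172, 0.435)–(-0.951592, -1.1172, -0.339666)  len=0.7747
  (v28,v32,v33) [+--] → (-0.951592, -1.1172, -0.339666)–(-0.951592, -1.1172, -0.435)  len=0.0953
  (v28,v33,v29) [+--] → (-0.951592, -1.1172, -0.435)–(-1.1172, -1.1172, -0.457285)  len=0.1671
  (v32,v36,v37) [--+] → (1.1172, -1.1172, 0.457285)–(0.951592, -1.1172, 0.435)  len=0.1671
  (v32,v37,v33) [-+-] → (0.951592, -1.1172, 0.435)–(0.951592, -1.1172, 0.339666)  len=0.0953
  (v33,v37,v38) [-++] → (0.951592, -1.1172, 0.339666)–(0.951592, -1.1172, -0.435)  len=0.7747
  (v33,v38,v34) [-+-] → (0.951592, -1.1172, -0.435)–(1.02789, -1.1172, -0.445265)  len=0.0770
  (v34,v38,v39) [-+-] → (1.02789, -1.1172, -0.445265)–(1.1172, -1.1172, -0.457285)  len=0.0901
  (v35,v0,v36) [-+-] → (2.38728, -1.1172, 0)–(2.04181, -1.1172, 0.47547)  len=0.5877
  (v36,v0,v1) [-++] → (2.04181, -1.1172, 0.47547)–(1.87593, -1.1172, 0.7038)  len=0.2822
  (v36,v1,v37) [-++] → (1.87593, -1.1172, 0.7038)–(1.1172, -1.1172, 0.457285)  len=0.7978
  (v38,v3,v39) [++-] → (1.6075, -1.1172, -0.616595)–(1.1172, -1.1172, -0.457285)  len=0.5155
  (v39,v3,v4) [-++] → (1.6075, -1.1172, -0.616595)–(1.87593, -1.1172, -0.7038)  len=0.2822
  (v39,v4,v35) [-+-] → (1.87593, -1.1172, -0.7038)–(2.15942, -1.1172, -0.313642)  len=0.4823
  (v35,v4,v0) [-++] → (2.15942, -1.1172, -0.313642)–(2.38728, -1.1172, 0)  len=0.3877

Chained into 2 loop(s):
  loop 1: 12 segments, perimeter = 4.5396
  loop 2: 12 segments, perimeter = 4.5396
Total perimeter = 9.079

loops=2 perimeter=9.079


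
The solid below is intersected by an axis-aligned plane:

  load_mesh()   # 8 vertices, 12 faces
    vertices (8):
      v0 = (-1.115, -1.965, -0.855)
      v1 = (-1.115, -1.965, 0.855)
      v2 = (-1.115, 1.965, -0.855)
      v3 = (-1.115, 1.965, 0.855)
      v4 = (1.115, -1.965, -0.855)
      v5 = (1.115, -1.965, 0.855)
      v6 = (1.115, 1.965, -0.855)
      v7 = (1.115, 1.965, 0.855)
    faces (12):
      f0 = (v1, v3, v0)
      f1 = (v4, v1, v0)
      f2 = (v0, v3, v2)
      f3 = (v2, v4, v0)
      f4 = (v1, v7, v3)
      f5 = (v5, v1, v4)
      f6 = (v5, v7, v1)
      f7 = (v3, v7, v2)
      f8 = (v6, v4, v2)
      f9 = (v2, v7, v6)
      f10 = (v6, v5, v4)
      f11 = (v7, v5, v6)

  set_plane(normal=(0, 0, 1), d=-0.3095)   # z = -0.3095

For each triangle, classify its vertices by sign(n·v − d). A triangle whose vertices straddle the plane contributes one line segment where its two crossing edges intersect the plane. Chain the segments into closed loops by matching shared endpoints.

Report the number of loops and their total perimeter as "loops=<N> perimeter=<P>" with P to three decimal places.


loops=1 perimeter=12.320

Straddling triangles (8 of 12):
  (v1,v3,v0) [++-] → (-1.115, -0.711307, -0.3095)–(-1.115, -1.965, -0.3095)  len=1.2537
  (v4,v1,v0) [-+-] → (0.403617, -1.965, -0.3095)–(-1.115, -1.965, -0.3095)  len=1.5186
  (v0,v3,v2) [-+-] → (-1.115, -0.711307, -0.3095)–(-1.115, 1.965, -0.3095)  len=2.6763
  (v5,v1,v4) [++-] → (0.403617, -1.965, -0.3095)–(1.115, -1.965, -0.3095)  len=0.7114
  (v3,v7,v2) [++-] → (-0.403617, 1.965, -0.3095)–(-1.115, 1.965, -0.3095)  len=0.7114
  (v2,v7,v6) [-+-] → (-0.403617, 1.965, -0.3095)–(1.115, 1.965, -0.3095)  len=1.5186
  (v6,v5,v4) [-+-] → (1.115, 0.711307, -0.3095)–(1.115, -1.965, -0.3095)  len=2.6763
  (v7,v5,v6) [++-] → (1.115, 0.711307, -0.3095)–(1.115, 1.965, -0.3095)  len=1.2537

Chained into 1 loop(s):
  loop 1: 8 segments, perimeter = 12.3200
Total perimeter = 12.320


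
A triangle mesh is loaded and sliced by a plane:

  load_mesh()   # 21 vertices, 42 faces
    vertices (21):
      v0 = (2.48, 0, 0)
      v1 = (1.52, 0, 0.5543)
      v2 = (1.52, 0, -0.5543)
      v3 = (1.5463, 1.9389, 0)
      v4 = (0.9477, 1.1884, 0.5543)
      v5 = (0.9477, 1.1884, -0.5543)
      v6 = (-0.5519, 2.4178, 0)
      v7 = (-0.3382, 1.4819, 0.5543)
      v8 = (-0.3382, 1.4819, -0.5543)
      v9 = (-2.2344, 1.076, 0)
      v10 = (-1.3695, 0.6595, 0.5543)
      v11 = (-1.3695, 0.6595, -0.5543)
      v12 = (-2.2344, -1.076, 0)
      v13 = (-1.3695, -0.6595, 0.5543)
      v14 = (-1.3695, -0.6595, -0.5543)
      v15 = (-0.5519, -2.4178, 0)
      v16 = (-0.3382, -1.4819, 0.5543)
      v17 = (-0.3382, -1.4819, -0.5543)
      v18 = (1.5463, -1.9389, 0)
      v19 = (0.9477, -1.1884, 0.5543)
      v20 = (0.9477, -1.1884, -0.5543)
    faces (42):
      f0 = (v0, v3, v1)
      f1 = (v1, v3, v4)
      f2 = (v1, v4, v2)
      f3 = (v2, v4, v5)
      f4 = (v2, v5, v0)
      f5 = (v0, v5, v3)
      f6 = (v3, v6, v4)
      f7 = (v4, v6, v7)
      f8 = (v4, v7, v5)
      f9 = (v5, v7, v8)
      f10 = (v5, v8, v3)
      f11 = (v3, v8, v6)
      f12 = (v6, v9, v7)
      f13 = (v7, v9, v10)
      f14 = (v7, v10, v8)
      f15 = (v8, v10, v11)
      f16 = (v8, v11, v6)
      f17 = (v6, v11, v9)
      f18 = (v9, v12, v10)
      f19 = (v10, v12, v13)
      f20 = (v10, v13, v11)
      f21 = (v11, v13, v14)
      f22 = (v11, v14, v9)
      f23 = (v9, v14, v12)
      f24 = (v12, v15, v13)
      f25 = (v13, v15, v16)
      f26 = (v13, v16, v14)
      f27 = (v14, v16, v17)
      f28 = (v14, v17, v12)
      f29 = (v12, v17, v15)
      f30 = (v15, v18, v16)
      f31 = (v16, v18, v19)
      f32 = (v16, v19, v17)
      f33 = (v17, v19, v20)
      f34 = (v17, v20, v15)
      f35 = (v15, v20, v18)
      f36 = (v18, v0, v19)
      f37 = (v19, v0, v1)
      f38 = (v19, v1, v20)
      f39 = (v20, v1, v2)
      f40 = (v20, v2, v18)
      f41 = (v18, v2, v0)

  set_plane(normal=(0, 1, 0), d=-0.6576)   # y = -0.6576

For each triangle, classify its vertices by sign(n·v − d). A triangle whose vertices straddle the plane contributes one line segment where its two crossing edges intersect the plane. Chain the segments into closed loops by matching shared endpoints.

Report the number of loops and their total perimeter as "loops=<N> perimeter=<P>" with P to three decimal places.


loops=2 perimeter=6.489

Straddling triangles (12 of 42):
  (v9,v12,v10) [+-+] → (-2.2344, -0.6576, 0)–(-2.02589, -0.6576, 0.133632)  len=0.2477
  (v10,v12,v13) [+--] → (-2.02589, -0.6576, 0.133632)–(-1.3695, -0.6576, 0.5543)  len=0.7796
  (v10,v13,v11) [+-+] → (-1.3695, -0.6576, 0.5543)–(-1.3695, -0.6576, 0.552703)  len=0.0016
  (v11,v13,v14) [+--] → (-1.3695, -0.6576, 0.552703)–(-1.3695, -0.6576, -0.5543)  len=1.1070
  (v11,v14,v9) [+-+] → (-1.3695, -0.6576, -0.5543)–(-1.37045, -0.6576, -0.553693)  len=0.0011
  (v9,v14,v12) [+--] → (-1.37045, -0.6576, -0.553693)–(-2.2344, -0.6576, 0)  len=1.0262
  (v18,v0,v19) [-+-] → (2.16333, -0.6576, 0)–(1.6321, -0.6576, 0.306721)  len=0.6134
  (v19,v0,v1) [-++] → (1.6321, -0.6576, 0.306721)–(1.20332, -0.6576, 0.5543)  len=0.4951
  (v19,v1,v20) [-+-] → (1.20332, -0.6576, 0.5543)–(1.20332, -0.6576, -0.0591427)  len=0.6134
  (v20,v1,v2) [-++] → (1.20332, -0.6576, -0.0591427)–(1.20332, -0.6576, -0.5543)  len=0.4952
  (v20,v2,v18) [-+-] → (1.20332, -0.6576, -0.5543)–(1.52892, -0.6576, -0.366303)  len=0.3760
  (v18,v2,v0) [-++] → (1.52892, -0.6576, -0.366303)–(2.16333, -0.6576, 0)  len=0.7326

Chained into 2 loop(s):
  loop 1: 6 segments, perimeter = 3.1632
  loop 2: 6 segments, perimeter = 3.3257
Total perimeter = 6.489


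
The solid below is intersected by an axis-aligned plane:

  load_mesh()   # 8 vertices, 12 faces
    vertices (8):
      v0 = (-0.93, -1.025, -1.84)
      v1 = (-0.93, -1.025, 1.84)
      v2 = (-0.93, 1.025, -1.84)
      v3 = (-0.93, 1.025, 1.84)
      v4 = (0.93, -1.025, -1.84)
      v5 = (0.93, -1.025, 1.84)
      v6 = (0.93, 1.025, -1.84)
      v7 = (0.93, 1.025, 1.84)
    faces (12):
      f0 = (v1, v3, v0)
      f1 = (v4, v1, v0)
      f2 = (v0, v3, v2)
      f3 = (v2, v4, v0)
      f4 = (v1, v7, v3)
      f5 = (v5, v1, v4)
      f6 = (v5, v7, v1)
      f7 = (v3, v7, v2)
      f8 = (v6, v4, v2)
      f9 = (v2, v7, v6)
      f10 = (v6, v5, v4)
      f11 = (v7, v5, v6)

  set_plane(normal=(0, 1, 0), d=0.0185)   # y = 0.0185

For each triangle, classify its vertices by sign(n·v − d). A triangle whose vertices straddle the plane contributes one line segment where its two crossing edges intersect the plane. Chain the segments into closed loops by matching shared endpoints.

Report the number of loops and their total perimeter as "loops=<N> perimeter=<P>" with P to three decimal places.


loops=1 perimeter=11.080

Straddling triangles (8 of 12):
  (v1,v3,v0) [-+-] → (-0.93, 0.0185, 1.84)–(-0.93, 0.0185, 0.0332098)  len=1.8068
  (v0,v3,v2) [-++] → (-0.93, 0.0185, 0.0332098)–(-0.93, 0.0185, -1.84)  len=1.8732
  (v2,v4,v0) [+--] → (-0.0167854, 0.0185, -1.84)–(-0.93, 0.0185, -1.84)  len=0.9132
  (v1,v7,v3) [-++] → (0.0167854, 0.0185, 1.84)–(-0.93, 0.0185, 1.84)  len=0.9468
  (v5,v7,v1) [-+-] → (0.93, 0.0185, 1.84)–(0.0167854, 0.0185, 1.84)  len=0.9132
  (v6,v4,v2) [+-+] → (0.93, 0.0185, -1.84)–(-0.0167854, 0.0185, -1.84)  len=0.9468
  (v6,v5,v4) [+--] → (0.93, 0.0185, -0.0332098)–(0.93, 0.0185, -1.84)  len=1.8068
  (v7,v5,v6) [+-+] → (0.93, 0.0185, 1.84)–(0.93, 0.0185, -0.0332098)  len=1.8732

Chained into 1 loop(s):
  loop 1: 8 segments, perimeter = 11.0800
Total perimeter = 11.080


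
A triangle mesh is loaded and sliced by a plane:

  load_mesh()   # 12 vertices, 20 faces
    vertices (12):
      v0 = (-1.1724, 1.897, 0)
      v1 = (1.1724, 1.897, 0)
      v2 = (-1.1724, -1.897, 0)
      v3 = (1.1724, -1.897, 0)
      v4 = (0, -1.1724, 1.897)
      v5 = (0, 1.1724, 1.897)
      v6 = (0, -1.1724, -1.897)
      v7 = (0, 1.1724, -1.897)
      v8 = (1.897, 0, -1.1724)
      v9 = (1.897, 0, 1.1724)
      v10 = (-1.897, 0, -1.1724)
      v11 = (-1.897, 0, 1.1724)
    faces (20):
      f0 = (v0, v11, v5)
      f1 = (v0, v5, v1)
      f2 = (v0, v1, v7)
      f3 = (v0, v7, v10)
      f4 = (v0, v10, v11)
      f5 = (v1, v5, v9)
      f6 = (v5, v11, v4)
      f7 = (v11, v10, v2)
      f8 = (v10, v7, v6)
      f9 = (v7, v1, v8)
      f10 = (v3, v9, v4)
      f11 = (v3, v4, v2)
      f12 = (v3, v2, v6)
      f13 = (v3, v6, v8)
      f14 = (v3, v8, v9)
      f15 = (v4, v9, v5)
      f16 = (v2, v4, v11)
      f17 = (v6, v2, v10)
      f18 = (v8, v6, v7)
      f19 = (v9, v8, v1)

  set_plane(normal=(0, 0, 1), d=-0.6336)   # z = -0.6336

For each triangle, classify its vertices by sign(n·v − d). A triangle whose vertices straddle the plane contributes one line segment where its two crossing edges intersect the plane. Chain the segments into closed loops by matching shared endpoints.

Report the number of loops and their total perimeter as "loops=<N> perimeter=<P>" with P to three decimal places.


loops=1 perimeter=11.287

Straddling triangles (10 of 20):
  (v0,v1,v7) [++-] → (0.780817, 1.65498, -0.6336)–(-0.780817, 1.65498, -0.6336)  len=1.5616
  (v0,v7,v10) [+--] → (-0.780817, 1.65498, -0.6336)–(-1.564, 0.871805, -0.6336)  len=1.1076
  (v0,v10,v11) [+-+] → (-1.564, 0.871805, -0.6336)–(-1.897, 0, -0.6336)  len=0.9332
  (v11,v10,v2) [+-+] → (-1.897, 0, -0.6336)–(-1.564, -0.871805, -0.6336)  len=0.9332
  (v7,v1,v8) [-+-] → (0.780817, 1.65498, -0.6336)–(1.564, 0.871805, -0.6336)  len=1.1076
  (v3,v2,v6) [++-] → (-0.780817, -1.65498, -0.6336)–(0.780817, -1.65498, -0.6336)  len=1.5616
  (v3,v6,v8) [+--] → (0.780817, -1.65498, -0.6336)–(1.564, -0.871805, -0.6336)  len=1.1076
  (v3,v8,v9) [+-+] → (1.564, -0.871805, -0.6336)–(1.897, 0, -0.6336)  len=0.9332
  (v6,v2,v10) [-+-] → (-0.780817, -1.65498, -0.6336)–(-1.564, -0.871805, -0.6336)  len=1.1076
  (v9,v8,v1) [+-+] → (1.897, 0, -0.6336)–(1.564, 0.871805, -0.6336)  len=0.9332

Chained into 1 loop(s):
  loop 1: 10 segments, perimeter = 11.2866
Total perimeter = 11.287


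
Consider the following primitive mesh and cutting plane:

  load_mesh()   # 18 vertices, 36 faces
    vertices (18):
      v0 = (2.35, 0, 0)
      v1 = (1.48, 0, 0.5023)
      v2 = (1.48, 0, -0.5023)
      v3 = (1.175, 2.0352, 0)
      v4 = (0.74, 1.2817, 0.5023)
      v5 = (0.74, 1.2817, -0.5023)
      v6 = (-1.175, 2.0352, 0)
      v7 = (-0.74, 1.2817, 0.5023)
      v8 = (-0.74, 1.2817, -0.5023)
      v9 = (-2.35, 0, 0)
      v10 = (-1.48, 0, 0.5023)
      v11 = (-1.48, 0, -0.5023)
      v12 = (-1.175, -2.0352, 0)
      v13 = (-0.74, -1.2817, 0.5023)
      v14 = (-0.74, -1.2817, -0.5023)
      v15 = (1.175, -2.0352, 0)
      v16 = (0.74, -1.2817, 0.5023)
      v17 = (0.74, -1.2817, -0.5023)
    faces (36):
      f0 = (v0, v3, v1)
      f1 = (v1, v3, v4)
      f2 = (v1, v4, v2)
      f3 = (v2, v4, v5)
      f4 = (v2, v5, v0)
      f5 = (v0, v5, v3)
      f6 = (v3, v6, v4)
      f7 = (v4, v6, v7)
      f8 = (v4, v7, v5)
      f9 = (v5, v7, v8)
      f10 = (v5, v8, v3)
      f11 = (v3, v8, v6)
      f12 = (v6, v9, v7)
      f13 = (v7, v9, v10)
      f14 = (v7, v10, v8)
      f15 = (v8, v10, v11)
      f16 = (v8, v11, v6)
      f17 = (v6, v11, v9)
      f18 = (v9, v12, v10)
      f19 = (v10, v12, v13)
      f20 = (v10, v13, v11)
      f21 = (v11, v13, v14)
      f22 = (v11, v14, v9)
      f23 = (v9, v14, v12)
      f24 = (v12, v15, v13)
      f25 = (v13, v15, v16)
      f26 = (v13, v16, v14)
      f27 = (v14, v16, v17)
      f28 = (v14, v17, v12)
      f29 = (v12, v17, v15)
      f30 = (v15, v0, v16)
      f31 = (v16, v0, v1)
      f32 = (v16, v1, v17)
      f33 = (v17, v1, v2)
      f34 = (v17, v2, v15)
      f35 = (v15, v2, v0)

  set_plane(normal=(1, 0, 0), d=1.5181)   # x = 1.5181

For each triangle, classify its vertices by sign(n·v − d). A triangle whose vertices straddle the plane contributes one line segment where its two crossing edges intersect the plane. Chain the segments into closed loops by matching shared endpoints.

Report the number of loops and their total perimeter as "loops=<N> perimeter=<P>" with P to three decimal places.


loops=1 perimeter=6.075

Straddling triangles (6 of 36):
  (v0,v3,v1) [+--] → (1.5181, 1.44092, 0)–(1.5181, 0, 0.480303)  len=1.5189
  (v2,v5,v0) [--+] → (1.5181, 0.662265, -0.259542)–(1.5181, 0, -0.480303)  len=0.6981
  (v0,v5,v3) [+--] → (1.5181, 0.662265, -0.259542)–(1.5181, 1.44092, 0)  len=0.8208
  (v15,v0,v16) [-+-] → (1.5181, -1.44092, 0)–(1.5181, -0.662265, 0.259542)  len=0.8208
  (v16,v0,v1) [-+-] → (1.5181, -0.662265, 0.259542)–(1.5181, 0, 0.480303)  len=0.6981
  (v15,v2,v0) [--+] → (1.5181, 0, -0.480303)–(1.5181, -1.44092, 0)  len=1.5189

Chained into 1 loop(s):
  loop 1: 6 segments, perimeter = 6.0755
Total perimeter = 6.075
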